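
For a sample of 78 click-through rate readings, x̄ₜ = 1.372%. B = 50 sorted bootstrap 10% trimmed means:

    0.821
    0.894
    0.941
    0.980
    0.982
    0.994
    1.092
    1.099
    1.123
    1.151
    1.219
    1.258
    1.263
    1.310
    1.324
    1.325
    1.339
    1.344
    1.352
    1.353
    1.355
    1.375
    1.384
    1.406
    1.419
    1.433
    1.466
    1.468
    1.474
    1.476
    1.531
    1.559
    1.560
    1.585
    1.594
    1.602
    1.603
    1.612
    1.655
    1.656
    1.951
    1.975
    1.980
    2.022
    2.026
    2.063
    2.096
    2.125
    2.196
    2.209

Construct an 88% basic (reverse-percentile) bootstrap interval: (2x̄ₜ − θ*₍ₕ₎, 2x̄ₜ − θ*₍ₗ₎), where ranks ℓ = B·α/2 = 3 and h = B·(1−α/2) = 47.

(0.648, 1.803)

Percentile endpoints at ranks 3 and 47: θ*₍3₎ = 0.941, θ*₍47₎ = 2.096.
Basic interval reflects these around x̄ₜ:
  lower = 2 × 1.372 − 2.096 = 0.648
  upper = 2 × 1.372 − 0.941 = 1.803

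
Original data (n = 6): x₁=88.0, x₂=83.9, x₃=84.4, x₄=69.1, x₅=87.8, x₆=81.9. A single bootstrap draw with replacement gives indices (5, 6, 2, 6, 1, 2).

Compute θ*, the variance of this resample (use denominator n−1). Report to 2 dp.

Resample values: 87.8, 81.9, 83.9, 81.9, 88.0, 83.9.
Mean = 84.5667; sum of squared deviations = 37.3533
s² = 37.3533 / 5 = 7.4707

θ* = 7.47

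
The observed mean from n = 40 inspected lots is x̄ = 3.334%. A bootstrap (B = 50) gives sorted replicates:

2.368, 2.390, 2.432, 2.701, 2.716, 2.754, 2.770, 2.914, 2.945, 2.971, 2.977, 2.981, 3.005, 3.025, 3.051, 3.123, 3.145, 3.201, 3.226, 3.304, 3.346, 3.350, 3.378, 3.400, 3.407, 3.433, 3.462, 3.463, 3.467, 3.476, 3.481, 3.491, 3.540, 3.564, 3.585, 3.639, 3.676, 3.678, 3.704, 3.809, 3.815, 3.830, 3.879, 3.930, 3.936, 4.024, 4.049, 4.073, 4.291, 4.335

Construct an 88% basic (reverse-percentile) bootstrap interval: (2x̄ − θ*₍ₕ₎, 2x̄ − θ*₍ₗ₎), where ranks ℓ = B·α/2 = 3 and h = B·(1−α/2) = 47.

(2.619, 4.236)

Percentile endpoints at ranks 3 and 47: θ*₍3₎ = 2.432, θ*₍47₎ = 4.049.
Basic interval reflects these around x̄:
  lower = 2 × 3.334 − 4.049 = 2.619
  upper = 2 × 3.334 − 2.432 = 4.236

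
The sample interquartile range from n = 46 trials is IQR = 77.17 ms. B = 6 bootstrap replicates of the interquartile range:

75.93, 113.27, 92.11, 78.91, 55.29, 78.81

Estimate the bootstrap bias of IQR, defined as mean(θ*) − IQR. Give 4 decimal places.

bias = +5.2167

mean(θ*) = (75.93 + 113.27 + 92.11 + 78.91 + 55.29 + 78.81) / 6 = 82.38667
bias = 82.38667 − 77.17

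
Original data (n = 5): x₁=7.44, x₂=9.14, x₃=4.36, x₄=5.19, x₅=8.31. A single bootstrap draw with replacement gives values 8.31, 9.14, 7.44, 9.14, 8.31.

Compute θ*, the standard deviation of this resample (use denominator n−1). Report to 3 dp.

θ* = 0.709

Mean = 8.4680; sum of squared deviations = 2.0099
s² = 2.0099 / 4 = 0.5025
s = √0.5025 = 0.709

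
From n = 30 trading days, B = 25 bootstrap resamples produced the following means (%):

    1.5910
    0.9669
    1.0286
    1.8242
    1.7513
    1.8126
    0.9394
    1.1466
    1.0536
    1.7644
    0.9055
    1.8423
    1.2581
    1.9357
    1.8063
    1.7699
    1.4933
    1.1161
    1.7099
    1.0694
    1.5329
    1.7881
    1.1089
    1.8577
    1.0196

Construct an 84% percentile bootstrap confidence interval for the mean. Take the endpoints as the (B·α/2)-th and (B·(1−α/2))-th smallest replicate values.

(0.9394, 1.8423)

Sorted replicates: 0.9055, 0.9394, 0.9669, 1.0196, 1.0286, 1.0536, 1.0694, 1.1089, 1.1161, 1.1466, 1.2581, 1.4933, 1.5329, 1.5910, 1.7099, 1.7513, 1.7644, 1.7699, 1.7881, 1.8063, 1.8126, 1.8242, 1.8423, 1.8577, 1.9357
α = 0.16; lower rank = 25 × 0.080 = 2; upper rank = 25 × 0.920 = 23.
The 2nd smallest replicate is 0.9394; the 23rd is 1.8423.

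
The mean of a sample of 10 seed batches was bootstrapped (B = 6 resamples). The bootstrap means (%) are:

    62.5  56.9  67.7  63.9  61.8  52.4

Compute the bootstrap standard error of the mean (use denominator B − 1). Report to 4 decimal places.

SE* = 5.4195

Bootstrap SE is the standard deviation of the 6 replicate means.
Mean of replicates: (62.5 + 56.9 + 67.7 + 63.9 + 61.8 + 52.4) / 6 = 365.20000 / 6 = 60.86667
Sum of squared deviations: (+1.63333)² + (−3.96667)² + (+6.83333)² + (+3.03333)² + (+0.93333)² + (−8.46667)² = 146.85333
Variance = 146.85333 / 5 = 29.37067
SE* = √29.37067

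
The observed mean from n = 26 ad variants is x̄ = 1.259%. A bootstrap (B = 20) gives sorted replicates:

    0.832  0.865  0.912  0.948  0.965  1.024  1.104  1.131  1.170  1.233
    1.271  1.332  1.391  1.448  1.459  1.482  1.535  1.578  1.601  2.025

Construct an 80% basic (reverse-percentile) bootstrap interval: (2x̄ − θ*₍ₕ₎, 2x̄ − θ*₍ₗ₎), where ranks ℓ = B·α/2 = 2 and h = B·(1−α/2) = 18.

(0.940, 1.653)

Percentile endpoints at ranks 2 and 18: θ*₍2₎ = 0.865, θ*₍18₎ = 1.578.
Basic interval reflects these around x̄:
  lower = 2 × 1.259 − 1.578 = 0.940
  upper = 2 × 1.259 − 0.865 = 1.653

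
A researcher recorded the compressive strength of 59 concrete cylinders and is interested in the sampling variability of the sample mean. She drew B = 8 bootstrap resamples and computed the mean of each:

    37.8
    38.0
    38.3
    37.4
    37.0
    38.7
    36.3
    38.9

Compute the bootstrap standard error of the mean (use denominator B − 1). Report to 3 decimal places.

Bootstrap SE is the standard deviation of the 8 replicate means.
Mean of replicates: (37.8 + 38.0 + 38.3 + 37.4 + 37.0 + 38.7 + 36.3 + 38.9) / 8 = 302.4000 / 8 = 37.8000
Sum of squared deviations: (+0.0000)² + (+0.2000)² + (+0.5000)² + (−0.4000)² + (−0.8000)² + (+0.9000)² + (−1.5000)² + (+1.1000)² = 5.3600
Variance = 5.3600 / 7 = 0.7657
SE* = √0.7657

SE* = 0.875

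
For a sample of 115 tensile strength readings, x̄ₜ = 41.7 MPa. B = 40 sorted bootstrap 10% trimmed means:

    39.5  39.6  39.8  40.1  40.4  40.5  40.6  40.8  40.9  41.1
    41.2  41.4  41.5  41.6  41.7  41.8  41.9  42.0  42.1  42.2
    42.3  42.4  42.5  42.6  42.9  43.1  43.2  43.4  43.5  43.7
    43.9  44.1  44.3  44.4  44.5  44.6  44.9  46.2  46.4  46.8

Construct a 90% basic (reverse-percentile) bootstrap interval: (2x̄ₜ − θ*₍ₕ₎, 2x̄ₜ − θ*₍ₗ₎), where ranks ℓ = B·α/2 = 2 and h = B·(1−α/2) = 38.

(37.2, 43.8)

Percentile endpoints at ranks 2 and 38: θ*₍2₎ = 39.6, θ*₍38₎ = 46.2.
Basic interval reflects these around x̄ₜ:
  lower = 2 × 41.7 − 46.2 = 37.2
  upper = 2 × 41.7 − 39.6 = 43.8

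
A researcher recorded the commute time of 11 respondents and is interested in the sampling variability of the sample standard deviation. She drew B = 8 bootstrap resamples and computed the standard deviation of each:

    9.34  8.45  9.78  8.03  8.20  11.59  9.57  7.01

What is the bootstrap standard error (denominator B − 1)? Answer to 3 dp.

SE* = 1.394

Bootstrap SE is the standard deviation of the 8 replicate standard deviations.
Mean of replicates: (9.34 + 8.45 + 9.78 + 8.03 + 8.20 + 11.59 + 9.57 + 7.01) / 8 = 71.9700 / 8 = 8.9962
Sum of squared deviations: (+0.3438)² + (−0.5463)² + (+0.7837)² + (−0.9663)² + (−0.7963)² + (+2.5938)² + (+0.5738)² + (−1.9863)² = 13.6004
Variance = 13.6004 / 7 = 1.9429
SE* = √1.9429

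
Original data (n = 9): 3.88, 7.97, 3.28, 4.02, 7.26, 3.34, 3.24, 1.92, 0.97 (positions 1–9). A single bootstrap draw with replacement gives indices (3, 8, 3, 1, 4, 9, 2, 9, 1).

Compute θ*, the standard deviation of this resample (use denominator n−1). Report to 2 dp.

Resample values: 3.28, 1.92, 3.28, 3.88, 4.02, 0.97, 7.97, 0.97, 3.88.
Mean = 3.3522; sum of squared deviations = 35.7386
s² = 35.7386 / 8 = 4.4673
s = √4.4673 = 2.11

θ* = 2.11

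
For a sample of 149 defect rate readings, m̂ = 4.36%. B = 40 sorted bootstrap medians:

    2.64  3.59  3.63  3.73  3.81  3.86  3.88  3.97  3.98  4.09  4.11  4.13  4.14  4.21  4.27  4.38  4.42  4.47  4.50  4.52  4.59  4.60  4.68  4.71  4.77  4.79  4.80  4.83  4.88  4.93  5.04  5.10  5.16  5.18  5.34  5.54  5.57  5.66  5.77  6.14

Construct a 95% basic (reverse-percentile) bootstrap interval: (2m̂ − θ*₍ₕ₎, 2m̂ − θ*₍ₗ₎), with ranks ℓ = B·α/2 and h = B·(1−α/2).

(2.95, 6.08)

Percentile endpoints at ranks 1 and 39: θ*₍1₎ = 2.64, θ*₍39₎ = 5.77.
Basic interval reflects these around m̂:
  lower = 2 × 4.36 − 5.77 = 2.95
  upper = 2 × 4.36 − 2.64 = 6.08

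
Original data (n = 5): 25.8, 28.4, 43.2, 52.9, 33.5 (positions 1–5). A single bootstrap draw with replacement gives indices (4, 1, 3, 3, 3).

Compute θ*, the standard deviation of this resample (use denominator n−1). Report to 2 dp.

θ* = 9.81

Resample values: 52.9, 25.8, 43.2, 43.2, 43.2.
Mean = 41.6600; sum of squared deviations = 384.9920
s² = 384.9920 / 4 = 96.2480
s = √96.2480 = 9.81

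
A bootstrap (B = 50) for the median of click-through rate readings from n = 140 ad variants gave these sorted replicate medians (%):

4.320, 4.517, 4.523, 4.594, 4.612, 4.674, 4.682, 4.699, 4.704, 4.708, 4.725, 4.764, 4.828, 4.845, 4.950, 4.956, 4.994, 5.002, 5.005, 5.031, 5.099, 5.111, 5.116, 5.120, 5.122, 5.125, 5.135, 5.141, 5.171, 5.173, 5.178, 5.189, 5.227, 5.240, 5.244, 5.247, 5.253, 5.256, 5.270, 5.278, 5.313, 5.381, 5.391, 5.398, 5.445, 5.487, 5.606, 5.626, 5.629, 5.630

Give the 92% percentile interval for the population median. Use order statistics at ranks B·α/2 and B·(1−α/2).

α = 0.08; lower rank = 50 × 0.040 = 2; upper rank = 50 × 0.960 = 48.
The 2nd smallest replicate is 4.517; the 48th is 5.626.

(4.517, 5.626)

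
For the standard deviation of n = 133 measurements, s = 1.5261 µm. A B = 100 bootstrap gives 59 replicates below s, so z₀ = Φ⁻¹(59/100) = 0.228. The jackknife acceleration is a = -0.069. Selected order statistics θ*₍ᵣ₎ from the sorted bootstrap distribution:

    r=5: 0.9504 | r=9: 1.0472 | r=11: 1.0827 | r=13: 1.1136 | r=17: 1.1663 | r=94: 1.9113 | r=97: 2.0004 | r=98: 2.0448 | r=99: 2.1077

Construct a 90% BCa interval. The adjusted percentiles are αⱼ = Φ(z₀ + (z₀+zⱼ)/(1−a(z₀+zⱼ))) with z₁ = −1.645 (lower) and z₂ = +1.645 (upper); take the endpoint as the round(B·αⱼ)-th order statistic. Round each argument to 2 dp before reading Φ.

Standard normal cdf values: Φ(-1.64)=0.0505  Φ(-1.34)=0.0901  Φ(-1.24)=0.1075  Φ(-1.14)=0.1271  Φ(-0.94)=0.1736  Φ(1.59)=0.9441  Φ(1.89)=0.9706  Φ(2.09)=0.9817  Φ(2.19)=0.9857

Lower: z₀ + z₁ = 0.228 + (-1.645) = -1.417; 1 − a(z₀+z₁) = 1 − (-0.069)(-1.417) = 0.9022; argument = 0.228 + (-1.417)/0.9022 = -1.3426 → -1.34.
α₁ = Φ(-1.34) = 0.0901; rank = round(100 × 0.0901) = 9; θ*₍9₎ = 1.0472.
Upper: z₀ + z₂ = 1.873; 1 − a(z₀+z₂) = 1.1292; argument = 1.8866 → 1.89; α₂ = 0.9706; rank = 97; θ*₍97₎ = 2.0004.

(1.0472, 2.0004)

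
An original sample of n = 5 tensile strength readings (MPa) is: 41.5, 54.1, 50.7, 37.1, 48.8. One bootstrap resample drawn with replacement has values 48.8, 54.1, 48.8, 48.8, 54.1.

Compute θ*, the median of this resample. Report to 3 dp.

Sorted: 48.8, 48.8, 48.8, 54.1, 54.1
Median = middle value = 48.800

θ* = 48.800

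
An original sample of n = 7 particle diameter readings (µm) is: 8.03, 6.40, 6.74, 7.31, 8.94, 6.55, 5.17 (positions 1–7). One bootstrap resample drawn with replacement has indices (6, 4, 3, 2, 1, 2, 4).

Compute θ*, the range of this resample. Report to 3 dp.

Resample values: 6.55, 7.31, 6.74, 6.40, 8.03, 6.40, 7.31.
Range = 8.03 − 6.40 = 1.630

θ* = 1.630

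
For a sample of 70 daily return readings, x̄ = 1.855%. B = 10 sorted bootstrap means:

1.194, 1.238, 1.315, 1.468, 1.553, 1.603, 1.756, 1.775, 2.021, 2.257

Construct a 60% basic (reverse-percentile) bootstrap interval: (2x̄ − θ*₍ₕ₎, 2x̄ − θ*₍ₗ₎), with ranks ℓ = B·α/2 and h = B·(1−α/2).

(1.935, 2.472)

Percentile endpoints at ranks 2 and 8: θ*₍2₎ = 1.238, θ*₍8₎ = 1.775.
Basic interval reflects these around x̄:
  lower = 2 × 1.855 − 1.775 = 1.935
  upper = 2 × 1.855 − 1.238 = 2.472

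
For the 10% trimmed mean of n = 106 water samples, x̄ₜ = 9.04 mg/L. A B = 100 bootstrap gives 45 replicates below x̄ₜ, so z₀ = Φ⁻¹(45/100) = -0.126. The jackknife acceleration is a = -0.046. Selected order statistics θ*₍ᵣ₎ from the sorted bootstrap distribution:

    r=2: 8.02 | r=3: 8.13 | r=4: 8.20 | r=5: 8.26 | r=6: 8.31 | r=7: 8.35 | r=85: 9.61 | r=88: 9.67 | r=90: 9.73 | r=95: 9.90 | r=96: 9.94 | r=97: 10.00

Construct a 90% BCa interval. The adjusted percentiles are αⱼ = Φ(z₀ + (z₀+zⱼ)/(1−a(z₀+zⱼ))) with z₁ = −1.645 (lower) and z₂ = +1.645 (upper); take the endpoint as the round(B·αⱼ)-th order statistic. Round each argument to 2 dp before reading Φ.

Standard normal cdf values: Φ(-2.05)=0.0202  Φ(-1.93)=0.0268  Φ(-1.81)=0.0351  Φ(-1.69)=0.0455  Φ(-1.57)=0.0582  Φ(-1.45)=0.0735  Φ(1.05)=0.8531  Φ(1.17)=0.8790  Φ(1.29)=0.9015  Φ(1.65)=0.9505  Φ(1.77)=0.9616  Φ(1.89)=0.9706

Lower: z₀ + z₁ = -0.126 + (-1.645) = -1.771; 1 − a(z₀+z₁) = 1 − (-0.046)(-1.771) = 0.9185; argument = -0.126 + (-1.771)/0.9185 = -2.0541 → -2.05.
α₁ = Φ(-2.05) = 0.0202; rank = round(100 × 0.0202) = 2; θ*₍2₎ = 8.02.
Upper: z₀ + z₂ = 1.519; 1 − a(z₀+z₂) = 1.0699; argument = 1.2938 → 1.29; α₂ = 0.9015; rank = 90; θ*₍90₎ = 9.73.

(8.02, 9.73)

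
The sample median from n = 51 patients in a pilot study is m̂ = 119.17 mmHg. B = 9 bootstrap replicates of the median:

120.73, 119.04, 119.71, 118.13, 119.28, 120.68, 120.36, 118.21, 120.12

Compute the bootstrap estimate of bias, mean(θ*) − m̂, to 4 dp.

bias = +0.4144

mean(θ*) = (120.73 + 119.04 + 119.71 + 118.13 + 119.28 + 120.68 + 120.36 + 118.21 + 120.12) / 9 = 119.58444
bias = 119.58444 − 119.17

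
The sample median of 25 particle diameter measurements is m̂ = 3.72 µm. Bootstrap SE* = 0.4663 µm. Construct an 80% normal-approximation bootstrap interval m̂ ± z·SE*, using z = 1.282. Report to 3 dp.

Margin = 1.282 × 0.4663 = 0.5978
Interval: 3.72 ± 0.5978

(3.122, 4.318)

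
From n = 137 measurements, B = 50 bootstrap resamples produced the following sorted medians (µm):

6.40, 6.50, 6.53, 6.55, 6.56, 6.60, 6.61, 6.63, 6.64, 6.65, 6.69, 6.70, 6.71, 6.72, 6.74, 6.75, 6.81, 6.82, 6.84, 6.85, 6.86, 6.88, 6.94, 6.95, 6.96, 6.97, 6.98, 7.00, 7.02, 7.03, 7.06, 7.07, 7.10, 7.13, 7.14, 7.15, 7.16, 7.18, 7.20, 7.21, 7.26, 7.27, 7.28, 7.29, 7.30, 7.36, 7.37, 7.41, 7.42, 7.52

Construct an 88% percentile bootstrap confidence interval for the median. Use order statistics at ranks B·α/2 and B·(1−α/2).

α = 0.12; lower rank = 50 × 0.060 = 3; upper rank = 50 × 0.940 = 47.
The 3rd smallest replicate is 6.53; the 47th is 7.37.

(6.53, 7.37)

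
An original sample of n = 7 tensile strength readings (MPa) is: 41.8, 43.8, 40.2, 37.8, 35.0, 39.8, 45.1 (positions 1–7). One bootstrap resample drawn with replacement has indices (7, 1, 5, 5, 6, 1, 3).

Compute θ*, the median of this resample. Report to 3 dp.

θ* = 40.200

Resample values: 45.1, 41.8, 35.0, 35.0, 39.8, 41.8, 40.2.
Sorted: 35.0, 35.0, 39.8, 40.2, 41.8, 41.8, 45.1
Median = middle value = 40.200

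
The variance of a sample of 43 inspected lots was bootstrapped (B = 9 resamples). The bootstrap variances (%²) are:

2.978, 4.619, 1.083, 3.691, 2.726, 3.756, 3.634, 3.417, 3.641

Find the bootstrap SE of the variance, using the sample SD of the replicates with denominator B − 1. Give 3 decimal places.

Bootstrap SE is the standard deviation of the 9 replicate variances.
Mean of replicates: (2.978 + 4.619 + 1.083 + 3.691 + 2.726 + 3.756 + 3.634 + 3.417 + 3.641) / 9 = 29.5450 / 9 = 3.2828
Sum of squared deviations: (−0.3048)² + (+1.3362)² + (−2.1998)² + (+0.4082)² + (−0.5568)² + (+0.4732)² + (+0.3512)² + (+0.1342)² + (+0.3582)² = 7.6877
Variance = 7.6877 / 8 = 0.9610
SE* = √0.9610

SE* = 0.980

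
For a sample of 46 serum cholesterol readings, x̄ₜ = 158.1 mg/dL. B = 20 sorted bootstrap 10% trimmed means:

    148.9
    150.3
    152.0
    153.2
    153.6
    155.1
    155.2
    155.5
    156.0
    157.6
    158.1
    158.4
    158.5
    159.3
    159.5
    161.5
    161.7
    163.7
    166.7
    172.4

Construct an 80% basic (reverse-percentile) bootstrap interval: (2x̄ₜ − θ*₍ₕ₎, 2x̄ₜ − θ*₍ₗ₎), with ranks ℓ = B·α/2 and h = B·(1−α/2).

(152.5, 165.9)

Percentile endpoints at ranks 2 and 18: θ*₍2₎ = 150.3, θ*₍18₎ = 163.7.
Basic interval reflects these around x̄ₜ:
  lower = 2 × 158.1 − 163.7 = 152.5
  upper = 2 × 158.1 − 150.3 = 165.9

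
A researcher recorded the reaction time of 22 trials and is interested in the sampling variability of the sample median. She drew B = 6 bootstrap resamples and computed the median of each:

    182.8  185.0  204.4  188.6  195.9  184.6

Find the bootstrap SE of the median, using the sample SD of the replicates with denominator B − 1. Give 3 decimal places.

Bootstrap SE is the standard deviation of the 6 replicate medians.
Mean of replicates: (182.8 + 185.0 + 204.4 + 188.6 + 195.9 + 184.6) / 6 = 1141.3000 / 6 = 190.2167
Sum of squared deviations: (−7.4167)² + (−5.2167)² + (+14.1833)² + (−1.6167)² + (+5.6833)² + (−5.6167)² = 349.8483
Variance = 349.8483 / 5 = 69.9697
SE* = √69.9697

SE* = 8.365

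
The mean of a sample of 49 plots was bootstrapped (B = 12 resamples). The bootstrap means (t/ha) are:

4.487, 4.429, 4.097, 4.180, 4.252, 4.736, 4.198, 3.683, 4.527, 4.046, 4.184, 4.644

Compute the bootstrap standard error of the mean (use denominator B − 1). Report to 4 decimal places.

SE* = 0.2919

Bootstrap SE is the standard deviation of the 12 replicate means.
Mean of replicates: (4.487 + 4.429 + 4.097 + 4.180 + 4.252 + 4.736 + 4.198 + 3.683 + 4.527 + 4.046 + 4.184 + 4.644) / 12 = 51.46300 / 12 = 4.28858
Sum of squared deviations: (+0.19842)² + (+0.14042)² + (−0.19158)² + (−0.10858)² + (−0.03658)² + (+0.44742)² + (−0.09058)² + (−0.60558)² + (+0.23842)² + (−0.24258)² + (−0.10458)² + (+0.35542)² = 0.93698
Variance = 0.93698 / 11 = 0.08518
SE* = √0.08518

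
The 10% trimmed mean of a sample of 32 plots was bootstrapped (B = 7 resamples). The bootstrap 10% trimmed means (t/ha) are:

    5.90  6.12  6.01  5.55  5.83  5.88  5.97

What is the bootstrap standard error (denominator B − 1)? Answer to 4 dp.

SE* = 0.1793

Bootstrap SE is the standard deviation of the 7 replicate 10% trimmed means.
Mean of replicates: (5.90 + 6.12 + 6.01 + 5.55 + 5.83 + 5.88 + 5.97) / 7 = 41.26000 / 7 = 5.89429
Sum of squared deviations: (+0.00571)² + (+0.22571)² + (+0.11571)² + (−0.34429)² + (−0.06429)² + (−0.01429)² + (+0.07571)² = 0.19297
Variance = 0.19297 / 6 = 0.03216
SE* = √0.03216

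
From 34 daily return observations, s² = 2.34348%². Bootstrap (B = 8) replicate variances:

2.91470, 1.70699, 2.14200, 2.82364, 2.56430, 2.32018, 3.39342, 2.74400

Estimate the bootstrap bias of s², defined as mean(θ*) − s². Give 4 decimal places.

mean(θ*) = (2.91470 + 1.70699 + 2.14200 + 2.82364 + 2.56430 + 2.32018 + 3.39342 + 2.74400) / 8 = 2.57615
bias = 2.57615 − 2.34348

bias = +0.2327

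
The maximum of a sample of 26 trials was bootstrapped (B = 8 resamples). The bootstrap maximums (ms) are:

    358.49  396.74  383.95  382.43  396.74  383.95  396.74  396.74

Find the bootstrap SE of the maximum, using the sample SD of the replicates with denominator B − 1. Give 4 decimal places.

SE* = 13.2653

Bootstrap SE is the standard deviation of the 8 replicate maximums.
Mean of replicates: (358.49 + 396.74 + 383.95 + 382.43 + 396.74 + 383.95 + 396.74 + 396.74) / 8 = 3095.78000 / 8 = 386.97250
Sum of squared deviations: (−28.48250)² + (+9.76750)² + (−3.02250)² + (−4.54250)² + (+9.76750)² + (−3.02250)² + (+9.76750)² + (+9.76750)² = 1231.77435
Variance = 1231.77435 / 7 = 175.96776
SE* = √175.96776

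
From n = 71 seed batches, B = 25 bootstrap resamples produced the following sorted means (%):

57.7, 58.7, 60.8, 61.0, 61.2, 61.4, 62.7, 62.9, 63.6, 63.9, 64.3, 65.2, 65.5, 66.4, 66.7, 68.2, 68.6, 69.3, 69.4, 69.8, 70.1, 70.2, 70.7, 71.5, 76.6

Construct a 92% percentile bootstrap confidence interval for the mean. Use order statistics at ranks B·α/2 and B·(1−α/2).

(57.7, 71.5)

α = 0.08; lower rank = 25 × 0.040 = 1; upper rank = 25 × 0.960 = 24.
The 1st smallest replicate is 57.7; the 24th is 71.5.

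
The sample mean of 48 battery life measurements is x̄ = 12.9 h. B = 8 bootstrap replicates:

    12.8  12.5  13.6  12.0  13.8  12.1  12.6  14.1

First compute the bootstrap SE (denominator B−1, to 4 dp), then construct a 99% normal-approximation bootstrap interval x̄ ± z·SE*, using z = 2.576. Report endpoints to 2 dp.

(10.85, 14.95)

Mean of replicates = 12.9375; sum of squared deviations = 4.4388; SE* = √(4.4388/7) = 0.7963
Margin = 2.576 × 0.7963 = 2.051
Interval: 12.9 ± 2.051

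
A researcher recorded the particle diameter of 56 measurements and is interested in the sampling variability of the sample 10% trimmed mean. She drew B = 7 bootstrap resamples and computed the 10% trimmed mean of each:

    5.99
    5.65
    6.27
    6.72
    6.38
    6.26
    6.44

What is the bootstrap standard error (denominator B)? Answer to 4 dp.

Bootstrap SE is the standard deviation of the 7 replicate 10% trimmed means.
Mean of replicates: (5.99 + 5.65 + 6.27 + 6.72 + 6.38 + 6.26 + 6.44) / 7 = 43.71000 / 7 = 6.24429
Sum of squared deviations: (−0.25429)² + (−0.59429)² + (+0.02571)² + (+0.47571)² + (+0.13571)² + (+0.01571)² + (+0.19571)² = 0.70177
Variance = 0.70177 / 7 = 0.10025
SE* = √0.10025

SE* = 0.3166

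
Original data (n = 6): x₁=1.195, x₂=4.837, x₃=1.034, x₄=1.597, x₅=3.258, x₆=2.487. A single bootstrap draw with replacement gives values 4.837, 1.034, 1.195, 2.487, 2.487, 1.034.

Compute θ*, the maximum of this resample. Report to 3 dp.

θ* = 4.837

Maximum = 4.837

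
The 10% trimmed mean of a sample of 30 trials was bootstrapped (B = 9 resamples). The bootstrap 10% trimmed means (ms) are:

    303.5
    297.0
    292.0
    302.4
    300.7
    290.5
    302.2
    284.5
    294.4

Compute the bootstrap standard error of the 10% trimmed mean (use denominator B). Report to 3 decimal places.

SE* = 6.134

Bootstrap SE is the standard deviation of the 9 replicate 10% trimmed means.
Mean of replicates: (303.5 + 297.0 + 292.0 + 302.4 + 300.7 + 290.5 + 302.2 + 284.5 + 294.4) / 9 = 2667.2000 / 9 = 296.3556
Sum of squared deviations: (+7.1444)² + (+0.6444)² + (−4.3556)² + (+6.0444)² + (+4.3444)² + (−5.8556)² + (+5.8444)² + (−11.8556)² + (−1.9556)² = 338.6622
Variance = 338.6622 / 9 = 37.6291
SE* = √37.6291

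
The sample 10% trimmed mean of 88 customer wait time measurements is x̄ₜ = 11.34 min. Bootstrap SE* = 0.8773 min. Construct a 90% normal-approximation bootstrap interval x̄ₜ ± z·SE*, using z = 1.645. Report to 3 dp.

(9.897, 12.783)

Margin = 1.645 × 0.8773 = 1.4432
Interval: 11.34 ± 1.4432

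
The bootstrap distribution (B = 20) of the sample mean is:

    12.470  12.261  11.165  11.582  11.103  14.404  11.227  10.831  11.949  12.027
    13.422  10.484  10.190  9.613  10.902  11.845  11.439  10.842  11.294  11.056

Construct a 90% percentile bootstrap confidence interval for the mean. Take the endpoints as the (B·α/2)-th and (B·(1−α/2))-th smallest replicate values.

Sorted replicates: 9.613, 10.190, 10.484, 10.831, 10.842, 10.902, 11.056, 11.103, 11.165, 11.227, 11.294, 11.439, 11.582, 11.845, 11.949, 12.027, 12.261, 12.470, 13.422, 14.404
α = 0.10; lower rank = 20 × 0.050 = 1; upper rank = 20 × 0.950 = 19.
The 1st smallest replicate is 9.613; the 19th is 13.422.

(9.613, 13.422)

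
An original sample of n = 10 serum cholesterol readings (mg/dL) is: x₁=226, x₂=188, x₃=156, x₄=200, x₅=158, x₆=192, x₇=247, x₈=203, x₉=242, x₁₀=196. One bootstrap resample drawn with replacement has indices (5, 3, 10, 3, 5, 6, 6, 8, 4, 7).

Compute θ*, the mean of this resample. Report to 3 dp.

θ* = 185.800

Resample values: 158, 156, 196, 156, 158, 192, 192, 203, 200, 247.
Mean = (158 + 156 + 196 + 156 + 158 + 192 + 192 + 203 + 200 + 247) / 10 = 1858.0 / 10 = 185.800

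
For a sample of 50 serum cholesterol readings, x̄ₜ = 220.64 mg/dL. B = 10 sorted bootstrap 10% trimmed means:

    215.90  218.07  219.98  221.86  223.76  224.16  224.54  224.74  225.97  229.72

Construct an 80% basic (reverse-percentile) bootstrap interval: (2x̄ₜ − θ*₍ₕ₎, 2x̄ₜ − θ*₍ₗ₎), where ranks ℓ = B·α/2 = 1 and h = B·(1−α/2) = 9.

(215.31, 225.38)

Percentile endpoints at ranks 1 and 9: θ*₍1₎ = 215.90, θ*₍9₎ = 225.97.
Basic interval reflects these around x̄ₜ:
  lower = 2 × 220.64 − 225.97 = 215.31
  upper = 2 × 220.64 − 215.90 = 225.38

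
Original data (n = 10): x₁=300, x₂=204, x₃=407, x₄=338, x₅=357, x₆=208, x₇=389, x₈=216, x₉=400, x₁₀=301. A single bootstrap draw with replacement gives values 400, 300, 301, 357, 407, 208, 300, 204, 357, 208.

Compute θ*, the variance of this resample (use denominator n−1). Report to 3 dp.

θ* = 5990.622

Mean = 304.2000; sum of squared deviations = 53915.6000
s² = 53915.6000 / 9 = 5990.6222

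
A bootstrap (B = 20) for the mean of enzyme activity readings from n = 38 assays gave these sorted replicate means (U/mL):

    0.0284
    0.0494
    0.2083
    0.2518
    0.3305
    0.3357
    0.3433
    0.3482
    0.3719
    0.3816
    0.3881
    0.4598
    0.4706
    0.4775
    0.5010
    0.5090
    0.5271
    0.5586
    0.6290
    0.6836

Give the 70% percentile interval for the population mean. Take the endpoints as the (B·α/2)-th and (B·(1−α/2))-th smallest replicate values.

α = 0.30; lower rank = 20 × 0.150 = 3; upper rank = 20 × 0.850 = 17.
The 3rd smallest replicate is 0.2083; the 17th is 0.5271.

(0.2083, 0.5271)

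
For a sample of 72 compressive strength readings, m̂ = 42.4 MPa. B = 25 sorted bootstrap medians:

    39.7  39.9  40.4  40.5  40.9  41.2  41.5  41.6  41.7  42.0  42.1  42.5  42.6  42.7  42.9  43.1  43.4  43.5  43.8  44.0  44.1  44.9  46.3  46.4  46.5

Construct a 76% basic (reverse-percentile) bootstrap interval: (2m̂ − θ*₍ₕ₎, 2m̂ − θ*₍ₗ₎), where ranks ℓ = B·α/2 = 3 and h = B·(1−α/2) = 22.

(39.9, 44.4)

Percentile endpoints at ranks 3 and 22: θ*₍3₎ = 40.4, θ*₍22₎ = 44.9.
Basic interval reflects these around m̂:
  lower = 2 × 42.4 − 44.9 = 39.9
  upper = 2 × 42.4 − 40.4 = 44.4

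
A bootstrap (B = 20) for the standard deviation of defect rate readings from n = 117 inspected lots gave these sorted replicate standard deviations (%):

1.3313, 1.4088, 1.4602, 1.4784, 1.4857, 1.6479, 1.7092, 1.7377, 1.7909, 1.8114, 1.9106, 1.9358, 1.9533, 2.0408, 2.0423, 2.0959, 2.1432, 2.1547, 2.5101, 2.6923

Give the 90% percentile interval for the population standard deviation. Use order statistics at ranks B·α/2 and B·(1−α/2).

(1.3313, 2.5101)

α = 0.10; lower rank = 20 × 0.050 = 1; upper rank = 20 × 0.950 = 19.
The 1st smallest replicate is 1.3313; the 19th is 2.5101.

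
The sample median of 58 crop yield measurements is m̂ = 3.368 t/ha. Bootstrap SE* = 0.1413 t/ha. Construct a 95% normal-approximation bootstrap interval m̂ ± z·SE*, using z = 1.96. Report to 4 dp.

(3.0911, 3.6449)

Margin = 1.96 × 0.1413 = 0.27695
Interval: 3.368 ± 0.27695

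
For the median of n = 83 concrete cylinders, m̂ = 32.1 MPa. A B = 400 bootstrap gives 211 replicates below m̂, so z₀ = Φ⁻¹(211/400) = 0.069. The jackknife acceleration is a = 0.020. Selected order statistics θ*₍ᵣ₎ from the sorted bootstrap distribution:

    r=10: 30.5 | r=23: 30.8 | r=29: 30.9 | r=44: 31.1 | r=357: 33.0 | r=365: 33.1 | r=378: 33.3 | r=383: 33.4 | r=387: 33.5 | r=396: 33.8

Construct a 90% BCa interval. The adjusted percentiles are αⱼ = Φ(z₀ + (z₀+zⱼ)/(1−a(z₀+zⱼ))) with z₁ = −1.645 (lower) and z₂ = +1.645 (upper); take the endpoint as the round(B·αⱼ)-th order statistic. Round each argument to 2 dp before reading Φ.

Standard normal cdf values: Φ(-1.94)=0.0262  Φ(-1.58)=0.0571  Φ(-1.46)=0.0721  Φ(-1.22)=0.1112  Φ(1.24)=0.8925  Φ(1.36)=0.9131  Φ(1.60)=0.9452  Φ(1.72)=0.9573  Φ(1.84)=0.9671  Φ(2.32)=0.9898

(30.9, 33.5)

Lower: z₀ + z₁ = 0.069 + (-1.645) = -1.576; 1 − a(z₀+z₁) = 1 − (0.020)(-1.576) = 1.0315; argument = 0.069 + (-1.576)/1.0315 = -1.4588 → -1.46.
α₁ = Φ(-1.46) = 0.0721; rank = round(400 × 0.0721) = 29; θ*₍29₎ = 30.9.
Upper: z₀ + z₂ = 1.714; 1 − a(z₀+z₂) = 0.9657; argument = 1.8438 → 1.84; α₂ = 0.9671; rank = 387; θ*₍387₎ = 33.5.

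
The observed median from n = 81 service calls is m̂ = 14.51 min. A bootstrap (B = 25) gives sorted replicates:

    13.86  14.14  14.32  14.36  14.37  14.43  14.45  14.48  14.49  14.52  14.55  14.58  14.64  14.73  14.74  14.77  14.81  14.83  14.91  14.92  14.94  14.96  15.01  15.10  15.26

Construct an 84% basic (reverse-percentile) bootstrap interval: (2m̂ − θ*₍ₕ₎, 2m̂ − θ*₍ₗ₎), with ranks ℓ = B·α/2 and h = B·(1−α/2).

Percentile endpoints at ranks 2 and 23: θ*₍2₎ = 14.14, θ*₍23₎ = 15.01.
Basic interval reflects these around m̂:
  lower = 2 × 14.51 − 15.01 = 14.01
  upper = 2 × 14.51 − 14.14 = 14.88

(14.01, 14.88)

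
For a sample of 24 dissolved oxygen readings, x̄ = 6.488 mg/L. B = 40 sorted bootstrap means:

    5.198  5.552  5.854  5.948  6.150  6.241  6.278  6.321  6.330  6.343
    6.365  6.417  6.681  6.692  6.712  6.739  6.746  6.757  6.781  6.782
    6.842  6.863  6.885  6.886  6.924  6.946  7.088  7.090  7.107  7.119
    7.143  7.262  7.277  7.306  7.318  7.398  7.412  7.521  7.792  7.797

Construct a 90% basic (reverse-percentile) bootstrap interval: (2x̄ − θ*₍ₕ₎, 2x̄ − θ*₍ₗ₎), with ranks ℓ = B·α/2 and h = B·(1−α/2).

Percentile endpoints at ranks 2 and 38: θ*₍2₎ = 5.552, θ*₍38₎ = 7.521.
Basic interval reflects these around x̄:
  lower = 2 × 6.488 − 7.521 = 5.455
  upper = 2 × 6.488 − 5.552 = 7.424

(5.455, 7.424)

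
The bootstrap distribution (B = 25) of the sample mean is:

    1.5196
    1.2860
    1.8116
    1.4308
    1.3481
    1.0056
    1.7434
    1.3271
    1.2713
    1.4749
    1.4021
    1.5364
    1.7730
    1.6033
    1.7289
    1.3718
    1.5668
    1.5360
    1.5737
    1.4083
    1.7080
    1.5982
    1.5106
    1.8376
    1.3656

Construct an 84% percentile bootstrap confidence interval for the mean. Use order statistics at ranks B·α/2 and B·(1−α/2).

(1.2713, 1.7730)

Sorted replicates: 1.0056, 1.2713, 1.2860, 1.3271, 1.3481, 1.3656, 1.3718, 1.4021, 1.4083, 1.4308, 1.4749, 1.5106, 1.5196, 1.5360, 1.5364, 1.5668, 1.5737, 1.5982, 1.6033, 1.7080, 1.7289, 1.7434, 1.7730, 1.8116, 1.8376
α = 0.16; lower rank = 25 × 0.080 = 2; upper rank = 25 × 0.920 = 23.
The 2nd smallest replicate is 1.2713; the 23rd is 1.7730.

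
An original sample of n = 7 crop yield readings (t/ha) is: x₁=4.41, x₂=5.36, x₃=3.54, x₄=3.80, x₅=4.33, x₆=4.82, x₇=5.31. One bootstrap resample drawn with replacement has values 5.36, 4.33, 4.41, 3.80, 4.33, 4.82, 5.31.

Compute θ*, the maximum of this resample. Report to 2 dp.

θ* = 5.36

Maximum = 5.36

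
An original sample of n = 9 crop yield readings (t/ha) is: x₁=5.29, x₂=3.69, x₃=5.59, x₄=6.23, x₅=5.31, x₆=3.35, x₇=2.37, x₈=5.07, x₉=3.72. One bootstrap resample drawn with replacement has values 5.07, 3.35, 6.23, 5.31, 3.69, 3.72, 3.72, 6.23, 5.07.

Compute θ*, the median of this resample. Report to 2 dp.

θ* = 5.07

Sorted: 3.35, 3.69, 3.72, 3.72, 5.07, 5.07, 5.31, 6.23, 6.23
Median = middle value = 5.07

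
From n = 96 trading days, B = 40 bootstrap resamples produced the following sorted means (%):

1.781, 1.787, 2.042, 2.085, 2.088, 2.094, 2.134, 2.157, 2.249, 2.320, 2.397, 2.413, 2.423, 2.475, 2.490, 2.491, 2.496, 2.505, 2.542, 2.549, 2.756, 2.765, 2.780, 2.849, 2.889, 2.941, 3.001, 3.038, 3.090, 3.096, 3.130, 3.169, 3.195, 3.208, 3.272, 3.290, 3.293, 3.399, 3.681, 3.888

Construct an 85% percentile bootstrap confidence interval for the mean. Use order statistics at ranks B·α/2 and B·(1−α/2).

α = 0.15; lower rank = 40 × 0.075 = 3; upper rank = 40 × 0.925 = 37.
The 3rd smallest replicate is 2.042; the 37th is 3.293.

(2.042, 3.293)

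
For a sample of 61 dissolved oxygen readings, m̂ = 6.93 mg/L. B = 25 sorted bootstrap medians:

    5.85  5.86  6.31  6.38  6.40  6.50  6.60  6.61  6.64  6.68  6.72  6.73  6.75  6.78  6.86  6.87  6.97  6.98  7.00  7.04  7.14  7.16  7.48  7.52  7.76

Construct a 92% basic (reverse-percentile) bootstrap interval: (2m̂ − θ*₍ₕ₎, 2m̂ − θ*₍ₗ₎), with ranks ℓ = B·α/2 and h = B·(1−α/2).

(6.34, 8.01)

Percentile endpoints at ranks 1 and 24: θ*₍1₎ = 5.85, θ*₍24₎ = 7.52.
Basic interval reflects these around m̂:
  lower = 2 × 6.93 − 7.52 = 6.34
  upper = 2 × 6.93 − 5.85 = 8.01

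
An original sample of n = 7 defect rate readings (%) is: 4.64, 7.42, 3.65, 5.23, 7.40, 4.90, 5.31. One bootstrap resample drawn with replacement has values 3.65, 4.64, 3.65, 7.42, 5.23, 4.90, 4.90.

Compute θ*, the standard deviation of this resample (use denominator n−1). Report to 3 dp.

θ* = 1.268

Mean = 4.9129; sum of squared deviations = 9.6507
s² = 9.6507 / 6 = 1.6085
s = √1.6085 = 1.268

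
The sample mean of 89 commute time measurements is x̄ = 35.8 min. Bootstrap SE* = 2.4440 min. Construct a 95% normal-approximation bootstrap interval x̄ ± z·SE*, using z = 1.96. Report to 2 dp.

Margin = 1.96 × 2.4440 = 4.790
Interval: 35.8 ± 4.790

(31.01, 40.59)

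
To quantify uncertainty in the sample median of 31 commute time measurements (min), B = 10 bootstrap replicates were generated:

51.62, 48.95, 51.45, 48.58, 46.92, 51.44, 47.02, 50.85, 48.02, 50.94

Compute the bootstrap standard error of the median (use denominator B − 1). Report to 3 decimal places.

SE* = 1.887

Bootstrap SE is the standard deviation of the 10 replicate medians.
Mean of replicates: (51.62 + 48.95 + 51.45 + 48.58 + 46.92 + 51.44 + 47.02 + 50.85 + 48.02 + 50.94) / 10 = 495.7900 / 10 = 49.5790
Sum of squared deviations: (+2.0410)² + (−0.6290)² + (+1.8710)² + (−0.9990)² + (−2.6590)² + (+1.8610)² + (−2.5590)² + (+1.2710)² + (−1.5590)² + (+1.3610)² = 32.0403
Variance = 32.0403 / 9 = 3.5600
SE* = √3.5600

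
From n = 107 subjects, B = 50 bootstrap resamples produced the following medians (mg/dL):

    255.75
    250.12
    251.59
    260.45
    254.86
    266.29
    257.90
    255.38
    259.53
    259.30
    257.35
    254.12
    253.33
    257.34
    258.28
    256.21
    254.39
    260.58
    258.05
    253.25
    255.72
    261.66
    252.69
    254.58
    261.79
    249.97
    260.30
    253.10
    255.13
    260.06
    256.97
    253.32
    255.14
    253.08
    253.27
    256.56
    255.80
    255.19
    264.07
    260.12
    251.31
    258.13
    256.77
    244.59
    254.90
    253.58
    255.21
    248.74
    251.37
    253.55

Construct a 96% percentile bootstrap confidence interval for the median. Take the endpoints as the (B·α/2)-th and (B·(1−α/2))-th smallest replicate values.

Sorted replicates: 244.59, 248.74, 249.97, 250.12, 251.31, 251.37, 251.59, 252.69, 253.08, 253.10, 253.25, 253.27, 253.32, 253.33, 253.55, 253.58, 254.12, 254.39, 254.58, 254.86, 254.90, 255.13, 255.14, 255.19, 255.21, 255.38, 255.72, 255.75, 255.80, 256.21, 256.56, 256.77, 256.97, 257.34, 257.35, 257.90, 258.05, 258.13, 258.28, 259.30, 259.53, 260.06, 260.12, 260.30, 260.45, 260.58, 261.66, 261.79, 264.07, 266.29
α = 0.04; lower rank = 50 × 0.020 = 1; upper rank = 50 × 0.980 = 49.
The 1st smallest replicate is 244.59; the 49th is 264.07.

(244.59, 264.07)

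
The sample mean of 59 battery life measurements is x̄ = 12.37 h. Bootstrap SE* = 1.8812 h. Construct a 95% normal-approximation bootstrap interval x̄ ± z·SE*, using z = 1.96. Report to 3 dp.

(8.683, 16.057)

Margin = 1.96 × 1.8812 = 3.6872
Interval: 12.37 ± 3.6872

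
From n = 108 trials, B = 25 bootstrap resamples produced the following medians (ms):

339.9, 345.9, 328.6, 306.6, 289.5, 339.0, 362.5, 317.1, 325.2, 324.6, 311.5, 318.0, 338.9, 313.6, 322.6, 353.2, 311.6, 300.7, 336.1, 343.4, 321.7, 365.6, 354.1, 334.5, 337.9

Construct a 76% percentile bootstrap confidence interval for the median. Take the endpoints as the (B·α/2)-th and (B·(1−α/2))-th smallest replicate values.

(306.6, 353.2)

Sorted replicates: 289.5, 300.7, 306.6, 311.5, 311.6, 313.6, 317.1, 318.0, 321.7, 322.6, 324.6, 325.2, 328.6, 334.5, 336.1, 337.9, 338.9, 339.0, 339.9, 343.4, 345.9, 353.2, 354.1, 362.5, 365.6
α = 0.24; lower rank = 25 × 0.120 = 3; upper rank = 25 × 0.880 = 22.
The 3rd smallest replicate is 306.6; the 22nd is 353.2.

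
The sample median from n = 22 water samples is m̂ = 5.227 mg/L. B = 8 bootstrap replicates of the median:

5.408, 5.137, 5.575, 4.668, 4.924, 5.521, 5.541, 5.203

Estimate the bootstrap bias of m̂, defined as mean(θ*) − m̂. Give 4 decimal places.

bias = +0.0201

mean(θ*) = (5.408 + 5.137 + 5.575 + 4.668 + 4.924 + 5.521 + 5.541 + 5.203) / 8 = 5.24713
bias = 5.24713 − 5.227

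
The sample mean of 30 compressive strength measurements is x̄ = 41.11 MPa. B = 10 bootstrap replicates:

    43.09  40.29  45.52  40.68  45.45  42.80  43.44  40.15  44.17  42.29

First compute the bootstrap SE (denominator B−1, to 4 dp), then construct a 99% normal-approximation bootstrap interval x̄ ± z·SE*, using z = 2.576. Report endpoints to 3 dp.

(36.040, 46.180)

Mean of replicates = 42.7880; sum of squared deviations = 34.8672; SE* = √(34.8672/9) = 1.9683
Margin = 2.576 × 1.9683 = 5.0703
Interval: 41.11 ± 5.0703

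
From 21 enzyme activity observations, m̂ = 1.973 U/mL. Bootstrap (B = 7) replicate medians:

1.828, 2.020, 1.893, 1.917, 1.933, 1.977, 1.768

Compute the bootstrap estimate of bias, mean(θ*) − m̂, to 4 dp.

mean(θ*) = (1.828 + 2.020 + 1.893 + 1.917 + 1.933 + 1.977 + 1.768) / 7 = 1.90514
bias = 1.90514 − 1.973

bias = −0.0679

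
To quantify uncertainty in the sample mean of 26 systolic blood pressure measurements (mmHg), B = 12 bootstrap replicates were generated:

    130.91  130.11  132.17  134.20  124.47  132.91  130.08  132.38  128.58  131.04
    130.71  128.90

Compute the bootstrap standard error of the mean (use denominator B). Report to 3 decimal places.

SE* = 2.402

Bootstrap SE is the standard deviation of the 12 replicate means.
Mean of replicates: (130.91 + 130.11 + 132.17 + 134.20 + 124.47 + 132.91 + 130.08 + 132.38 + 128.58 + 131.04 + 130.71 + 128.90) / 12 = 1566.4600 / 12 = 130.5383
Sum of squared deviations: (+0.3717)² + (−0.4283)² + (+1.6317)² + (+3.6617)² + (−6.0683)² + (+2.3717)² + (−0.4583)² + (+1.8417)² + (−1.9583)² + (+0.5017)² + (+0.1717)² + (−1.6383)² = 69.2434
Variance = 69.2434 / 12 = 5.7703
SE* = √5.7703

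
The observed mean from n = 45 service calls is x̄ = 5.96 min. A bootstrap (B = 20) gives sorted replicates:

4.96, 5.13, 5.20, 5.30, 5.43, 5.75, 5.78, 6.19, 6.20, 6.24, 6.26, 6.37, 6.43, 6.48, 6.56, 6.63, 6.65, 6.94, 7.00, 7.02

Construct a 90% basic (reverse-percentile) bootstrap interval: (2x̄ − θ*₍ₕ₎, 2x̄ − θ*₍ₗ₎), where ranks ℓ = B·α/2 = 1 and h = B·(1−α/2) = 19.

(4.92, 6.96)

Percentile endpoints at ranks 1 and 19: θ*₍1₎ = 4.96, θ*₍19₎ = 7.00.
Basic interval reflects these around x̄:
  lower = 2 × 5.96 − 7.00 = 4.92
  upper = 2 × 5.96 − 4.96 = 6.96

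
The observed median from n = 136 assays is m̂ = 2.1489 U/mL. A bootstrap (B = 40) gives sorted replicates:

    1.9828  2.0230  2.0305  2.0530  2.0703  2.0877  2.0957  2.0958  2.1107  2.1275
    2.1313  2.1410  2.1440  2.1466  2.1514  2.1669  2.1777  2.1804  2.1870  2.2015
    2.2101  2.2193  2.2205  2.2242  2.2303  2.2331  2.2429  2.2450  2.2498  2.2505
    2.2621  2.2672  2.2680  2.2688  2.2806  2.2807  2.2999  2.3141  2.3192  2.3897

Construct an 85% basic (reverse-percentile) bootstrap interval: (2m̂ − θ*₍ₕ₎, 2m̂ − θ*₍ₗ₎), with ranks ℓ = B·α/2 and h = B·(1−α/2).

(1.9979, 2.2673)

Percentile endpoints at ranks 3 and 37: θ*₍3₎ = 2.0305, θ*₍37₎ = 2.2999.
Basic interval reflects these around m̂:
  lower = 2 × 2.1489 − 2.2999 = 1.9979
  upper = 2 × 2.1489 − 2.0305 = 2.2673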